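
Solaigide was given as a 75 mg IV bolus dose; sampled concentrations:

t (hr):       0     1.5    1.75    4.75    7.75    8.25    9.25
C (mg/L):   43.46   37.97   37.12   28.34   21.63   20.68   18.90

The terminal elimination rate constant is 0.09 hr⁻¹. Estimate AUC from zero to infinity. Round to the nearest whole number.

AUC = 484 mg/L·hr

Trapezoidal AUC_0→9.25:
  [0→1.5]: (43.46+37.97)/2 × 1.5 = 61.0725
  [1.5→1.75]: (37.97+37.12)/2 × 0.25 = 9.38625
  [1.75→4.75]: (37.12+28.34)/2 × 3 = 98.19
  [4.75→7.75]: (28.34+21.63)/2 × 3 = 74.955
  [7.75→8.25]: (21.63+20.68)/2 × 0.5 = 10.5775
  [8.25→9.25]: (20.68+18.90)/2 × 1 = 19.79
  Sum = 273.97125 mg/L·hr
Extrapolated tail: C_last / k_e = 18.90 / 0.09 = 210.000
AUC_0→∞ = 273.97125 + 210.000 = 483.97125 mg/L·hr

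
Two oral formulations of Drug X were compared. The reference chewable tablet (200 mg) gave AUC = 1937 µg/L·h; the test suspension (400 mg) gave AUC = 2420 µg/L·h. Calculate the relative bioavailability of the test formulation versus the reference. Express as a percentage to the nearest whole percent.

F_rel = (AUC_test/D_test) / (AUC_ref/D_ref)
      = (2420/400) / (1937/200)
      = 6.05 / 9.685 = 0.6247 = 62.47%

F_rel = 62%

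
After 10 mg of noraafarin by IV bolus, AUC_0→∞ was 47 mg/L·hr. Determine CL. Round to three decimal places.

CL = 0.213 L/hr

CL = Dose_iv / AUC_0→∞
   = 10 / 47 = 0.212766 L/hr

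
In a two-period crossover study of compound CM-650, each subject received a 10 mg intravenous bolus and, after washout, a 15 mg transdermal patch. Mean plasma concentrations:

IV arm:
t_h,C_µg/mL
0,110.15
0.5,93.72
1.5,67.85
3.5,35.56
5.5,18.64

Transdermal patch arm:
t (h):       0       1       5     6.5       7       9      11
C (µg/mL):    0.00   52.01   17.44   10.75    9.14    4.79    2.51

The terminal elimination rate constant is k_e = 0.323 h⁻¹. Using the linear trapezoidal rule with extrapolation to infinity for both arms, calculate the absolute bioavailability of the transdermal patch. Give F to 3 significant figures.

Trapezoidal AUC_0→5.5 (IV):
  [0→0.5]: (110.15+93.72)/2 × 0.5 = 50.9675
  [0.5→1.5]: (93.72+67.85)/2 × 1 = 80.785
  [1.5→3.5]: (67.85+35.56)/2 × 2 = 103.41
  [3.5→5.5]: (35.56+18.64)/2 × 2 = 54.2
  Sum = 289.3625 µg/mL·h
IV tail: 18.64/0.323 = 57.709; AUC_iv,0→∞ = 289.3625 + 57.709 = 347.0715 µg/mL·h
Trapezoidal AUC_0→11 (transdermal patch):
  [0→1]: (0.00+52.01)/2 × 1 = 26.005
  [1→5]: (52.01+17.44)/2 × 4 = 138.9
  [5→6.5]: (17.44+10.75)/2 × 1.5 = 21.1425
  [6.5→7]: (10.75+9.14)/2 × 0.5 = 4.9725
  [7→9]: (9.14+4.79)/2 × 2 = 13.93
  [9→11]: (4.79+2.51)/2 × 2 = 7.3
  Sum = 212.25 µg/mL·h
transdermal patch tail: 2.51/0.323 = 7.771; AUC_ev,0→∞ = 212.25 + 7.771 = 220.021 µg/mL·h
F = (AUC_ev/D_ev)/(AUC_iv/D_iv) = (220.021/15)/(347.0715/10) = 14.6681/34.70715 = 0.4226

F = 0.423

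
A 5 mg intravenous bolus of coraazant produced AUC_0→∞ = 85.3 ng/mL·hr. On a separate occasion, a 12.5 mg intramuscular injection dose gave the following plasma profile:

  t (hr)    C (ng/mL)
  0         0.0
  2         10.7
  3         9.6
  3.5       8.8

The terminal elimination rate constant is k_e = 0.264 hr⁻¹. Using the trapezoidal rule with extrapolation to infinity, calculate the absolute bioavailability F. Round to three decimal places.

Trapezoidal AUC_0→3.5 (intramuscular injection):
  [0→2]: (0.0+10.7)/2 × 2 = 10.7
  [2→3]: (10.7+9.6)/2 × 1 = 10.15
  [3→3.5]: (9.6+8.8)/2 × 0.5 = 4.6
  Sum = 25.45 ng/mL·hr
Tail: C_last/k_e = 8.8/0.264 = 33.333
AUC_0→∞ (intramuscular injection) = 25.45 + 33.333 = 58.783 ng/mL·hr
F = (AUC_ev/D_ev)/(AUC_iv/D_iv) = (58.783/12.5)/(85.3/5) = 4.70264/17.06 = 0.2757

F = 0.276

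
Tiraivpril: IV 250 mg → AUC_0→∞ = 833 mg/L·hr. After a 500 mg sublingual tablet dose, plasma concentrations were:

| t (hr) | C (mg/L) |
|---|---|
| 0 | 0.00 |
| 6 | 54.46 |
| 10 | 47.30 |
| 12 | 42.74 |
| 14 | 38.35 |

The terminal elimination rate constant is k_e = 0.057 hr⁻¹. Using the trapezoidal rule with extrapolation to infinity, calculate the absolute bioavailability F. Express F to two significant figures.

F = 0.73

Trapezoidal AUC_0→14 (sublingual tablet):
  [0→6]: (0.00+54.46)/2 × 6 = 163.38
  [6→10]: (54.46+47.30)/2 × 4 = 203.52
  [10→12]: (47.30+42.74)/2 × 2 = 90.04
  [12→14]: (42.74+38.35)/2 × 2 = 81.09
  Sum = 538.03 mg/L·hr
Tail: C_last/k_e = 38.35/0.057 = 672.807
AUC_0→∞ (sublingual tablet) = 538.03 + 672.807 = 1210.837 mg/L·hr
F = (AUC_ev/D_ev)/(AUC_iv/D_iv) = (1210.837/500)/(833/250) = 2.421674/3.332 = 0.7268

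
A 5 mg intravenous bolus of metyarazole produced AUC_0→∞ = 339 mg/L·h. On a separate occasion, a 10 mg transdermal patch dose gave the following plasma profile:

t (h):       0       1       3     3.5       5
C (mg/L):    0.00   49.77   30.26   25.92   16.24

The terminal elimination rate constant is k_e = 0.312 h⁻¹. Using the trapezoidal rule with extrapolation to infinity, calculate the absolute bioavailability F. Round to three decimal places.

F = 0.299

Trapezoidal AUC_0→5 (transdermal patch):
  [0→1]: (0.00+49.77)/2 × 1 = 24.885
  [1→3]: (49.77+30.26)/2 × 2 = 80.03
  [3→3.5]: (30.26+25.92)/2 × 0.5 = 14.045
  [3.5→5]: (25.92+16.24)/2 × 1.5 = 31.62
  Sum = 150.58 mg/L·h
Tail: C_last/k_e = 16.24/0.312 = 52.051
AUC_0→∞ (transdermal patch) = 150.58 + 52.051 = 202.631 mg/L·h
F = (AUC_ev/D_ev)/(AUC_iv/D_iv) = (202.631/10)/(339/5) = 20.2631/67.8 = 0.2989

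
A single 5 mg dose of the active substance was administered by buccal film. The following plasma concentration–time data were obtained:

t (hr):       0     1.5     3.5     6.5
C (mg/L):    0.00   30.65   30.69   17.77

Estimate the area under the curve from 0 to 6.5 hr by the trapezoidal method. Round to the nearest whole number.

Trapezoidal AUC_0→6.5:
  [0→1.5]: (0.00+30.65)/2 × 1.5 = 22.9875
  [1.5→3.5]: (30.65+30.69)/2 × 2 = 61.34
  [3.5→6.5]: (30.69+17.77)/2 × 3 = 72.69
  Sum = 157.0175 mg/L·hr

AUC = 157 mg/L·hr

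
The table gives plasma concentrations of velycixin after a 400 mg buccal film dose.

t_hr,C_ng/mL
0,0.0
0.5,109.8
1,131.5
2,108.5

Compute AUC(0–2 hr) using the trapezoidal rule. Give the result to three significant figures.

Trapezoidal AUC_0→2:
  [0→0.5]: (0.0+109.8)/2 × 0.5 = 27.45
  [0.5→1]: (109.8+131.5)/2 × 0.5 = 60.325
  [1→2]: (131.5+108.5)/2 × 1 = 120.0
  Sum = 207.775 ng/mL·hr

AUC = 208 ng/mL·hr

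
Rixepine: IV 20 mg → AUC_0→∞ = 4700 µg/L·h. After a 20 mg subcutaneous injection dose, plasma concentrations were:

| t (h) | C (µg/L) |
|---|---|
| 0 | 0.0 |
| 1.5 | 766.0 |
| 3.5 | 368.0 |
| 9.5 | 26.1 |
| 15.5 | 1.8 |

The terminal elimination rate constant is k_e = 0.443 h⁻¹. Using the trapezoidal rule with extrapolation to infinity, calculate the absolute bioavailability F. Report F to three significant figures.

Trapezoidal AUC_0→15.5 (subcutaneous injection):
  [0→1.5]: (0.0+766.0)/2 × 1.5 = 574.5
  [1.5→3.5]: (766.0+368.0)/2 × 2 = 1134.0
  [3.5→9.5]: (368.0+26.1)/2 × 6 = 1182.3
  [9.5→15.5]: (26.1+1.8)/2 × 6 = 83.7
  Sum = 2974.5 µg/L·h
Tail: C_last/k_e = 1.8/0.443 = 4.063
AUC_0→∞ (subcutaneous injection) = 2974.5 + 4.063 = 2978.563 µg/L·h
F = (AUC_ev/D_ev)/(AUC_iv/D_iv) = (2978.563/20)/(4700/20) = 148.92815/235 = 0.6337

F = 0.634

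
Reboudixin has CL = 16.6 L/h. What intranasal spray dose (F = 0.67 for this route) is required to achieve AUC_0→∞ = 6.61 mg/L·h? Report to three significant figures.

Dose = CL × AUC_0→∞ / F
     = 16.6 × 6.61 / 0.67 = 163.77 mg

Dose = 164 mg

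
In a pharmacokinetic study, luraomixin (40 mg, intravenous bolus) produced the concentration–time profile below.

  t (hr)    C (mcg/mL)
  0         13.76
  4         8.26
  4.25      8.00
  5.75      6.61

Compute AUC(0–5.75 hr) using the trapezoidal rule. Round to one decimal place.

AUC = 57.0 mcg/mL·hr

Trapezoidal AUC_0→5.75:
  [0→4]: (13.76+8.26)/2 × 4 = 44.04
  [4→4.25]: (8.26+8.00)/2 × 0.25 = 2.0325
  [4.25→5.75]: (8.00+6.61)/2 × 1.5 = 10.9575
  Sum = 57.03 mcg/mL·hr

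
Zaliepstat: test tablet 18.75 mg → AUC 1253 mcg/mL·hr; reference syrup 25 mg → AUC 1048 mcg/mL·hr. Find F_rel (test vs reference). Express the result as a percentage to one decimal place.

F_rel = 159.4%

F_rel = (AUC_test/D_test) / (AUC_ref/D_ref)
      = (1253/18.75) / (1048/25)
      = 66.8267 / 41.92 = 1.5941 = 159.41%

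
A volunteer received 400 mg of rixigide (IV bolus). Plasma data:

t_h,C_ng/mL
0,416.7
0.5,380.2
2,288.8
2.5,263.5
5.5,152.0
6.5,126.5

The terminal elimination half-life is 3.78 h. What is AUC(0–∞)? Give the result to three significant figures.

AUC = 2290 ng/mL·h

Trapezoidal AUC_0→6.5:
  [0→0.5]: (416.7+380.2)/2 × 0.5 = 199.225
  [0.5→2]: (380.2+288.8)/2 × 1.5 = 501.75
  [2→2.5]: (288.8+263.5)/2 × 0.5 = 138.075
  [2.5→5.5]: (263.5+152.0)/2 × 3 = 623.25
  [5.5→6.5]: (152.0+126.5)/2 × 1 = 139.25
  Sum = 1601.55 ng/mL·h
k_e = ln2 / t½ = 0.693147 / 3.78 = 0.1834 h^-1
Extrapolated tail: C_last / k_e = 126.5 / 0.1834 = 689.749
AUC_0→∞ = 1601.55 + 689.749 = 2291.299 ng/mL·h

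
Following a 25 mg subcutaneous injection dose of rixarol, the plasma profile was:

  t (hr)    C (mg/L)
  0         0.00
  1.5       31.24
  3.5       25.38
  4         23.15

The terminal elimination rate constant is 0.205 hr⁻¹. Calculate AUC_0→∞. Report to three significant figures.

Trapezoidal AUC_0→4:
  [0→1.5]: (0.00+31.24)/2 × 1.5 = 23.43
  [1.5→3.5]: (31.24+25.38)/2 × 2 = 56.62
  [3.5→4]: (25.38+23.15)/2 × 0.5 = 12.1325
  Sum = 92.1825 mg/L·hr
Extrapolated tail: C_last / k_e = 23.15 / 0.205 = 112.927
AUC_0→∞ = 92.1825 + 112.927 = 205.1095 mg/L·hr

AUC = 205 mg/L·hr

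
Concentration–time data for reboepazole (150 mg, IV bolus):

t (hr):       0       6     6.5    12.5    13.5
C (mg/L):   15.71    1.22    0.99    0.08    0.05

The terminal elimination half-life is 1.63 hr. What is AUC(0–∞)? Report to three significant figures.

Trapezoidal AUC_0→13.5:
  [0→6]: (15.71+1.22)/2 × 6 = 50.79
  [6→6.5]: (1.22+0.99)/2 × 0.5 = 0.5525
  [6.5→12.5]: (0.99+0.08)/2 × 6 = 3.21
  [12.5→13.5]: (0.08+0.05)/2 × 1 = 0.065
  Sum = 54.6175 mg/L·hr
k_e = ln2 / t½ = 0.693147 / 1.63 = 0.4252 hr^-1
Extrapolated tail: C_last / k_e = 0.05 / 0.4252 = 0.118
AUC_0→∞ = 54.6175 + 0.118 = 54.7355 mg/L·hr

AUC = 54.7 mg/L·hr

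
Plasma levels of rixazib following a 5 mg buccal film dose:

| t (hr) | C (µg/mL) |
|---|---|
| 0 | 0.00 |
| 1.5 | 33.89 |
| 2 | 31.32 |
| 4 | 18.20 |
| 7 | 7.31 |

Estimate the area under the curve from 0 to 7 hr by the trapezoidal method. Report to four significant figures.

AUC = 129.5 µg/mL·hr

Trapezoidal AUC_0→7:
  [0→1.5]: (0.00+33.89)/2 × 1.5 = 25.4175
  [1.5→2]: (33.89+31.32)/2 × 0.5 = 16.3025
  [2→4]: (31.32+18.20)/2 × 2 = 49.52
  [4→7]: (18.20+7.31)/2 × 3 = 38.265
  Sum = 129.505 µg/mL·hr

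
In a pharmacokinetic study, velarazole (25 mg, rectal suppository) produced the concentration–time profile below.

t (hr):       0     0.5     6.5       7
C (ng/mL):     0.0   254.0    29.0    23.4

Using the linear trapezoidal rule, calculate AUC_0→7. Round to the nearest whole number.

AUC = 926 ng/mL·hr

Trapezoidal AUC_0→7:
  [0→0.5]: (0.0+254.0)/2 × 0.5 = 63.5
  [0.5→6.5]: (254.0+29.0)/2 × 6 = 849.0
  [6.5→7]: (29.0+23.4)/2 × 0.5 = 13.1
  Sum = 925.6 ng/mL·hr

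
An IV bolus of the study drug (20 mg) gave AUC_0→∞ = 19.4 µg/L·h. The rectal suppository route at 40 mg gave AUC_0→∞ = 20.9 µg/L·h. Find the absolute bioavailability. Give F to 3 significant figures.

F = 0.539

F = (AUC_ev / D_ev) / (AUC_iv / D_iv)
  = (20.9/40) / (19.4/20)
  = 0.5225 / 0.97 = 0.5387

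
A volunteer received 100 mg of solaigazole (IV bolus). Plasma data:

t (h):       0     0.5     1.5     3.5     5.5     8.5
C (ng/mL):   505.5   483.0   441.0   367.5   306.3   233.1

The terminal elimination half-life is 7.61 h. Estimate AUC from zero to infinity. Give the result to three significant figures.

Trapezoidal AUC_0→8.5:
  [0→0.5]: (505.5+483.0)/2 × 0.5 = 247.125
  [0.5→1.5]: (483.0+441.0)/2 × 1 = 462.0
  [1.5→3.5]: (441.0+367.5)/2 × 2 = 808.5
  [3.5→5.5]: (367.5+306.3)/2 × 2 = 673.8
  [5.5→8.5]: (306.3+233.1)/2 × 3 = 809.1
  Sum = 3000.525 ng/mL·h
k_e = ln2 / t½ = 0.693147 / 7.61 = 0.0911 h^-1
Extrapolated tail: C_last / k_e = 233.1 / 0.0911 = 2558.727
AUC_0→∞ = 3000.525 + 2558.727 = 5559.252 ng/mL·h

AUC = 5560 ng/mL·h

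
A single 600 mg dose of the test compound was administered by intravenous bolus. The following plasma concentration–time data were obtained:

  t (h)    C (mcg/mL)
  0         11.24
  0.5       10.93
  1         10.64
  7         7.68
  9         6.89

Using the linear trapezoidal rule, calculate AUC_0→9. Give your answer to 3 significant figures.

Trapezoidal AUC_0→9:
  [0→0.5]: (11.24+10.93)/2 × 0.5 = 5.5425
  [0.5→1]: (10.93+10.64)/2 × 0.5 = 5.3925
  [1→7]: (10.64+7.68)/2 × 6 = 54.96
  [7→9]: (7.68+6.89)/2 × 2 = 14.57
  Sum = 80.465 mcg/mL·h

AUC = 80.5 mcg/mL·h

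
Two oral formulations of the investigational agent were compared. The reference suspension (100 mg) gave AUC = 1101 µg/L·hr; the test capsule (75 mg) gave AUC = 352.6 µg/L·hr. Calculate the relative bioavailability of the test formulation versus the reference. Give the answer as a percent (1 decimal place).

F_rel = 42.7%

F_rel = (AUC_test/D_test) / (AUC_ref/D_ref)
      = (352.6/75) / (1101/100)
      = 4.70133 / 11.01 = 0.4270 = 42.70%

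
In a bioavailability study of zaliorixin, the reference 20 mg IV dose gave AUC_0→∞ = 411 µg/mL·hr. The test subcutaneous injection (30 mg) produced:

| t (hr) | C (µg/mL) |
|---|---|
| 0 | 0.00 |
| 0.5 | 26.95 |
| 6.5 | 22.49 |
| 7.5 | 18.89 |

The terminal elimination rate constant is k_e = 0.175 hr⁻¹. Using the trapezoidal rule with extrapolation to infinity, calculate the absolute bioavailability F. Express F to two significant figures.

F = 0.46

Trapezoidal AUC_0→7.5 (subcutaneous injection):
  [0→0.5]: (0.00+26.95)/2 × 0.5 = 6.7375
  [0.5→6.5]: (26.95+22.49)/2 × 6 = 148.32
  [6.5→7.5]: (22.49+18.89)/2 × 1 = 20.69
  Sum = 175.7475 µg/mL·hr
Tail: C_last/k_e = 18.89/0.175 = 107.943
AUC_0→∞ (subcutaneous injection) = 175.7475 + 107.943 = 283.6905 µg/mL·hr
F = (AUC_ev/D_ev)/(AUC_iv/D_iv) = (283.6905/30)/(411/20) = 9.45635/20.55 = 0.4602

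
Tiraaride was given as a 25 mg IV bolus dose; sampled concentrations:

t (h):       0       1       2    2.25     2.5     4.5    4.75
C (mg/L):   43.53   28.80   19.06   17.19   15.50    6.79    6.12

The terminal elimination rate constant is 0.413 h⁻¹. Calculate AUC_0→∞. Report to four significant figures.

AUC = 107.4 mg/L·h

Trapezoidal AUC_0→4.75:
  [0→1]: (43.53+28.80)/2 × 1 = 36.165
  [1→2]: (28.80+19.06)/2 × 1 = 23.93
  [2→2.25]: (19.06+17.19)/2 × 0.25 = 4.53125
  [2.25→2.5]: (17.19+15.50)/2 × 0.25 = 4.08625
  [2.5→4.5]: (15.50+6.79)/2 × 2 = 22.29
  [4.5→4.75]: (6.79+6.12)/2 × 0.25 = 1.61375
  Sum = 92.61625 mg/L·h
Extrapolated tail: C_last / k_e = 6.12 / 0.413 = 14.818
AUC_0→∞ = 92.61625 + 14.818 = 107.43425 mg/L·h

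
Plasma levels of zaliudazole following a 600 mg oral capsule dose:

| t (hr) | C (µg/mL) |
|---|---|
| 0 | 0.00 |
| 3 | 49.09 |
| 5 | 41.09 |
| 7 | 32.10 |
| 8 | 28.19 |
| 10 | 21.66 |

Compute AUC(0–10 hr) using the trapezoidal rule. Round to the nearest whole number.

Trapezoidal AUC_0→10:
  [0→3]: (0.00+49.09)/2 × 3 = 73.635
  [3→5]: (49.09+41.09)/2 × 2 = 90.18
  [5→7]: (41.09+32.10)/2 × 2 = 73.19
  [7→8]: (32.10+28.19)/2 × 1 = 30.145
  [8→10]: (28.19+21.66)/2 × 2 = 49.85
  Sum = 317.0 µg/mL·hr

AUC = 317 µg/mL·hr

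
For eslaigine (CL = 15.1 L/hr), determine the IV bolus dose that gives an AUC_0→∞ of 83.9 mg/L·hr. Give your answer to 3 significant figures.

Dose_iv = CL × AUC_0→∞
     = 15.1 × 83.9 = 1266.89 mg

Dose = 1270 mg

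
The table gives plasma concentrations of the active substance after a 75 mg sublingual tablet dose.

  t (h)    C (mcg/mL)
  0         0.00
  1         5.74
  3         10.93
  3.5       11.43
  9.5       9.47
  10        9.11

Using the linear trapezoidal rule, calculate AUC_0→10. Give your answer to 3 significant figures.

Trapezoidal AUC_0→10:
  [0→1]: (0.00+5.74)/2 × 1 = 2.87
  [1→3]: (5.74+10.93)/2 × 2 = 16.67
  [3→3.5]: (10.93+11.43)/2 × 0.5 = 5.59
  [3.5→9.5]: (11.43+9.47)/2 × 6 = 62.7
  [9.5→10]: (9.47+9.11)/2 × 0.5 = 4.645
  Sum = 92.475 mcg/mL·h

AUC = 92.5 mcg/mL·h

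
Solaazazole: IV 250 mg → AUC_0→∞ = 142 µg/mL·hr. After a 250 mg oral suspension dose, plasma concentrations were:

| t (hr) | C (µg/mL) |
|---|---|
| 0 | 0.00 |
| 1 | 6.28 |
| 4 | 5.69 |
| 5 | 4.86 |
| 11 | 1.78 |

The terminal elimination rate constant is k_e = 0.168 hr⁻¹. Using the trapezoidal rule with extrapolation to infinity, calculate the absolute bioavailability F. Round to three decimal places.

F = 0.401

Trapezoidal AUC_0→11 (oral suspension):
  [0→1]: (0.00+6.28)/2 × 1 = 3.14
  [1→4]: (6.28+5.69)/2 × 3 = 17.955
  [4→5]: (5.69+4.86)/2 × 1 = 5.275
  [5→11]: (4.86+1.78)/2 × 6 = 19.92
  Sum = 46.29 µg/mL·hr
Tail: C_last/k_e = 1.78/0.168 = 10.595
AUC_0→∞ (oral suspension) = 46.29 + 10.595 = 56.885 µg/mL·hr
F = (AUC_ev/D_ev)/(AUC_iv/D_iv) = (56.885/250)/(142/250) = 0.22754/0.568 = 0.4006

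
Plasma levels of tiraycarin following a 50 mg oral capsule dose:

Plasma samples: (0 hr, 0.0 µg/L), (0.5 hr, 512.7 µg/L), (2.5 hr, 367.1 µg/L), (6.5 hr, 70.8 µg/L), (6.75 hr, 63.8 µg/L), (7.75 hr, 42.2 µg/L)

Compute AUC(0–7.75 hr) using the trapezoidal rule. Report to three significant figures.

AUC = 1950 µg/L·hr

Trapezoidal AUC_0→7.75:
  [0→0.5]: (0.0+512.7)/2 × 0.5 = 128.175
  [0.5→2.5]: (512.7+367.1)/2 × 2 = 879.8
  [2.5→6.5]: (367.1+70.8)/2 × 4 = 875.8
  [6.5→6.75]: (70.8+63.8)/2 × 0.25 = 16.825
  [6.75→7.75]: (63.8+42.2)/2 × 1 = 53.0
  Sum = 1953.6 µg/L·hr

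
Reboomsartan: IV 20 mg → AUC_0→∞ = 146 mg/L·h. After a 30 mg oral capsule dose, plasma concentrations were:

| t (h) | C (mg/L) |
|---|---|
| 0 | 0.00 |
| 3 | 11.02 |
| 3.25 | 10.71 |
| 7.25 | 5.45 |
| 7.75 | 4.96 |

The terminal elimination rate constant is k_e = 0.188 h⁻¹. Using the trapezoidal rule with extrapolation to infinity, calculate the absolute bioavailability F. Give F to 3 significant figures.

F = 0.368

Trapezoidal AUC_0→7.75 (oral capsule):
  [0→3]: (0.00+11.02)/2 × 3 = 16.53
  [3→3.25]: (11.02+10.71)/2 × 0.25 = 2.71625
  [3.25→7.25]: (10.71+5.45)/2 × 4 = 32.32
  [7.25→7.75]: (5.45+4.96)/2 × 0.5 = 2.6025
  Sum = 54.16875 mg/L·h
Tail: C_last/k_e = 4.96/0.188 = 26.383
AUC_0→∞ (oral capsule) = 54.16875 + 26.383 = 80.55175 mg/L·h
F = (AUC_ev/D_ev)/(AUC_iv/D_iv) = (80.55175/30)/(146/20) = 2.68506/7.3 = 0.3678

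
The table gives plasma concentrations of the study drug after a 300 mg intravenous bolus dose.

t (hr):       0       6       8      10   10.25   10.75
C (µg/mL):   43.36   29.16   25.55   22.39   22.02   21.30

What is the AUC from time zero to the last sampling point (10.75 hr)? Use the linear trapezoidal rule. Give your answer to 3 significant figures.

AUC = 337 µg/mL·hr

Trapezoidal AUC_0→10.75:
  [0→6]: (43.36+29.16)/2 × 6 = 217.56
  [6→8]: (29.16+25.55)/2 × 2 = 54.71
  [8→10]: (25.55+22.39)/2 × 2 = 47.94
  [10→10.25]: (22.39+22.02)/2 × 0.25 = 5.55125
  [10.25→10.75]: (22.02+21.30)/2 × 0.5 = 10.83
  Sum = 336.59125 µg/mL·hr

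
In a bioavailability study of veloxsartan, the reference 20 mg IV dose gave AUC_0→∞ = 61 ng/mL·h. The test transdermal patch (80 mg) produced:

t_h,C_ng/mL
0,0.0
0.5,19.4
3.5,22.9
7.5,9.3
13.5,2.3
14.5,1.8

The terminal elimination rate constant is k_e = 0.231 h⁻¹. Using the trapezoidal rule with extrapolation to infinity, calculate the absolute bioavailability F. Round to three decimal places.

Trapezoidal AUC_0→14.5 (transdermal patch):
  [0→0.5]: (0.0+19.4)/2 × 0.5 = 4.85
  [0.5→3.5]: (19.4+22.9)/2 × 3 = 63.45
  [3.5→7.5]: (22.9+9.3)/2 × 4 = 64.4
  [7.5→13.5]: (9.3+2.3)/2 × 6 = 34.8
  [13.5→14.5]: (2.3+1.8)/2 × 1 = 2.05
  Sum = 169.55 ng/mL·h
Tail: C_last/k_e = 1.8/0.231 = 7.792
AUC_0→∞ (transdermal patch) = 169.55 + 7.792 = 177.342 ng/mL·h
F = (AUC_ev/D_ev)/(AUC_iv/D_iv) = (177.342/80)/(61/20) = 2.216775/3.05 = 0.7268

F = 0.727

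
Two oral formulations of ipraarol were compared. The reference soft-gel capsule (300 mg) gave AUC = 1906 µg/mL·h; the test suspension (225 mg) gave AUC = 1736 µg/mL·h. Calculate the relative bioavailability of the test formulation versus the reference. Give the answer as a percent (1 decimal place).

F_rel = 121.4%

F_rel = (AUC_test/D_test) / (AUC_ref/D_ref)
      = (1736/225) / (1906/300)
      = 7.71556 / 6.35333 = 1.2144 = 121.44%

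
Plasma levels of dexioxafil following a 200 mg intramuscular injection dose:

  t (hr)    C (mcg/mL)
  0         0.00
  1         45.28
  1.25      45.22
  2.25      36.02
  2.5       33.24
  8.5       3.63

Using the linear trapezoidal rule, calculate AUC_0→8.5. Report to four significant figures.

Trapezoidal AUC_0→8.5:
  [0→1]: (0.00+45.28)/2 × 1 = 22.64
  [1→1.25]: (45.28+45.22)/2 × 0.25 = 11.3125
  [1.25→2.25]: (45.22+36.02)/2 × 1 = 40.62
  [2.25→2.5]: (36.02+33.24)/2 × 0.25 = 8.6575
  [2.5→8.5]: (33.24+3.63)/2 × 6 = 110.61
  Sum = 193.84 mcg/mL·hr

AUC = 193.8 mcg/mL·hr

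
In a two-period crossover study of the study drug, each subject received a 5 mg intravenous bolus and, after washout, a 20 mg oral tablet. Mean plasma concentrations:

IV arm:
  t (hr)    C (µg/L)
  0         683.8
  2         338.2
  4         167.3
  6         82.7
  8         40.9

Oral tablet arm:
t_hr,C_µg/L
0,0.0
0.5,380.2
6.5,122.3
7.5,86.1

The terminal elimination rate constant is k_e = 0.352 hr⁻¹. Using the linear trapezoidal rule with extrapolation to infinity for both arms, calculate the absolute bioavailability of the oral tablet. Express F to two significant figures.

F = 0.24

Trapezoidal AUC_0→8 (IV):
  [0→2]: (683.8+338.2)/2 × 2 = 1022.0
  [2→4]: (338.2+167.3)/2 × 2 = 505.5
  [4→6]: (167.3+82.7)/2 × 2 = 250.0
  [6→8]: (82.7+40.9)/2 × 2 = 123.6
  Sum = 1901.1 µg/L·hr
IV tail: 40.9/0.352 = 116.193; AUC_iv,0→∞ = 1901.1 + 116.193 = 2017.293 µg/L·hr
Trapezoidal AUC_0→7.5 (oral tablet):
  [0→0.5]: (0.0+380.2)/2 × 0.5 = 95.05
  [0.5→6.5]: (380.2+122.3)/2 × 6 = 1507.5
  [6.5→7.5]: (122.3+86.1)/2 × 1 = 104.2
  Sum = 1706.75 µg/L·hr
oral tablet tail: 86.1/0.352 = 244.602; AUC_ev,0→∞ = 1706.75 + 244.602 = 1951.352 µg/L·hr
F = (AUC_ev/D_ev)/(AUC_iv/D_iv) = (1951.352/20)/(2017.293/5) = 97.5676/403.4586 = 0.2418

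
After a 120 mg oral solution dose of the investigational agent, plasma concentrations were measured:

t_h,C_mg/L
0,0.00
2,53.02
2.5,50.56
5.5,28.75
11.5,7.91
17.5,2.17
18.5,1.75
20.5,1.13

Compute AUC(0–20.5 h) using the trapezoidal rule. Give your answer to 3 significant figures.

Trapezoidal AUC_0→20.5:
  [0→2]: (0.00+53.02)/2 × 2 = 53.02
  [2→2.5]: (53.02+50.56)/2 × 0.5 = 25.895
  [2.5→5.5]: (50.56+28.75)/2 × 3 = 118.965
  [5.5→11.5]: (28.75+7.91)/2 × 6 = 109.98
  [11.5→17.5]: (7.91+2.17)/2 × 6 = 30.24
  [17.5→18.5]: (2.17+1.75)/2 × 1 = 1.96
  [18.5→20.5]: (1.75+1.13)/2 × 2 = 2.88
  Sum = 342.94 mg/L·h

AUC = 343 mg/L·h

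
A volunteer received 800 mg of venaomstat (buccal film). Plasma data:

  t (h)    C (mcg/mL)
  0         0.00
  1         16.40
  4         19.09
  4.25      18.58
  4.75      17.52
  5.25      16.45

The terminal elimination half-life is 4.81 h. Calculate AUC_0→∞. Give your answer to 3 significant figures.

Trapezoidal AUC_0→5.25:
  [0→1]: (0.00+16.40)/2 × 1 = 8.2
  [1→4]: (16.40+19.09)/2 × 3 = 53.235
  [4→4.25]: (19.09+18.58)/2 × 0.25 = 4.70875
  [4.25→4.75]: (18.58+17.52)/2 × 0.5 = 9.025
  [4.75→5.25]: (17.52+16.45)/2 × 0.5 = 8.4925
  Sum = 83.66125 mcg/mL·h
k_e = ln2 / t½ = 0.693147 / 4.81 = 0.1441 h^-1
Extrapolated tail: C_last / k_e = 16.45 / 0.1441 = 114.157
AUC_0→∞ = 83.66125 + 114.157 = 197.81825 mcg/mL·h

AUC = 198 mcg/mL·h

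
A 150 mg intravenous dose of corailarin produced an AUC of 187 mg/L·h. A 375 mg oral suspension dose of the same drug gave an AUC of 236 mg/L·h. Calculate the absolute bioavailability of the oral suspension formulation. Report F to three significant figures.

F = 0.505

F = (AUC_ev / D_ev) / (AUC_iv / D_iv)
  = (236/375) / (187/150)
  = 0.629333 / 1.24667 = 0.5048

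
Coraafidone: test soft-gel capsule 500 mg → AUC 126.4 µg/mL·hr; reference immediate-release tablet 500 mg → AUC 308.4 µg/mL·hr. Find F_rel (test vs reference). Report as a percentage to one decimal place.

F_rel = (AUC_test/D_test) / (AUC_ref/D_ref)
      = (126.4/500) / (308.4/500)
      = 0.2528 / 0.6168 = 0.4099 = 40.99%

F_rel = 41.0%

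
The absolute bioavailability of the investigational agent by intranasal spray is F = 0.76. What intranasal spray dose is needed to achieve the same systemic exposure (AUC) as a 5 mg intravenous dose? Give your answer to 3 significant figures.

D_intranasal = 6.58 mg

For equal systemic exposure: F × D_ev = D_iv
D_ev = D_iv / F = 5 / 0.76 = 6.57895 mg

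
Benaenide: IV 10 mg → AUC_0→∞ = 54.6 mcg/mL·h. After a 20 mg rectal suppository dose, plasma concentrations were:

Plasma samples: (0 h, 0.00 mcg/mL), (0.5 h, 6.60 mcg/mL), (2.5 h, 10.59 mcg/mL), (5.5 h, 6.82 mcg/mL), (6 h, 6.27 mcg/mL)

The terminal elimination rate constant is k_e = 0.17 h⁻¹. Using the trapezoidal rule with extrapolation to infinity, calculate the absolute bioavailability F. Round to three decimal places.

F = 0.779

Trapezoidal AUC_0→6 (rectal suppository):
  [0→0.5]: (0.00+6.60)/2 × 0.5 = 1.65
  [0.5→2.5]: (6.60+10.59)/2 × 2 = 17.19
  [2.5→5.5]: (10.59+6.82)/2 × 3 = 26.115
  [5.5→6]: (6.82+6.27)/2 × 0.5 = 3.2725
  Sum = 48.2275 mcg/mL·h
Tail: C_last/k_e = 6.27/0.17 = 36.882
AUC_0→∞ (rectal suppository) = 48.2275 + 36.882 = 85.1095 mcg/mL·h
F = (AUC_ev/D_ev)/(AUC_iv/D_iv) = (85.1095/20)/(54.6/10) = 4.255475/5.46 = 0.7794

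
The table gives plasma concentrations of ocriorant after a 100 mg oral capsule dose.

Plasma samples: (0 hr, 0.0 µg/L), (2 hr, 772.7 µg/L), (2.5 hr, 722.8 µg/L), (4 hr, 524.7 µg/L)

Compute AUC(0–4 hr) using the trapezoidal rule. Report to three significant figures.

Trapezoidal AUC_0→4:
  [0→2]: (0.0+772.7)/2 × 2 = 772.7
  [2→2.5]: (772.7+722.8)/2 × 0.5 = 373.875
  [2.5→4]: (722.8+524.7)/2 × 1.5 = 935.625
  Sum = 2082.2 µg/L·hr

AUC = 2080 µg/L·hr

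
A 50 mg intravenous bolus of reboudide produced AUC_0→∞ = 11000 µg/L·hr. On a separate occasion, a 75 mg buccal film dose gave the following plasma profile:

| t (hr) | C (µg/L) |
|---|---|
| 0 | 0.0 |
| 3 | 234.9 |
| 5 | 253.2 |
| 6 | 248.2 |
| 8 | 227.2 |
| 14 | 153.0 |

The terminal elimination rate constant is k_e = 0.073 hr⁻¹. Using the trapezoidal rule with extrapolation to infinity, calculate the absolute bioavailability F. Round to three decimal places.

Trapezoidal AUC_0→14 (buccal film):
  [0→3]: (0.0+234.9)/2 × 3 = 352.35
  [3→5]: (234.9+253.2)/2 × 2 = 488.1
  [5→6]: (253.2+248.2)/2 × 1 = 250.7
  [6→8]: (248.2+227.2)/2 × 2 = 475.4
  [8→14]: (227.2+153.0)/2 × 6 = 1140.6
  Sum = 2707.15 µg/L·hr
Tail: C_last/k_e = 153.0/0.073 = 2095.890
AUC_0→∞ (buccal film) = 2707.15 + 2095.890 = 4803.04 µg/L·hr
F = (AUC_ev/D_ev)/(AUC_iv/D_iv) = (4803.04/75)/(11000/50) = 64.0405/220 = 0.2911

F = 0.291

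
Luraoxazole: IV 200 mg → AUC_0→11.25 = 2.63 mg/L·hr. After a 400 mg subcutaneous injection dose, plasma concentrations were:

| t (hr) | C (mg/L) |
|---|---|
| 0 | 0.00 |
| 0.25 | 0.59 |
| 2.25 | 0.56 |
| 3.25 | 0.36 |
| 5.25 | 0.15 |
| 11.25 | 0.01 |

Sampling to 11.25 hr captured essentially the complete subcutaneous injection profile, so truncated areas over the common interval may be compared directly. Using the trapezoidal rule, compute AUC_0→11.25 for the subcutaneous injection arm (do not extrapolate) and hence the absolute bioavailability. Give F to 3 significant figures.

Trapezoidal AUC_0→11.25 (subcutaneous injection):
  [0→0.25]: (0.00+0.59)/2 × 0.25 = 0.07375
  [0.25→2.25]: (0.59+0.56)/2 × 2 = 1.15
  [2.25→3.25]: (0.56+0.36)/2 × 1 = 0.46
  [3.25→5.25]: (0.36+0.15)/2 × 2 = 0.51
  [5.25→11.25]: (0.15+0.01)/2 × 6 = 0.48
  Sum = 2.67375 mg/L·hr
F = (AUC_ev/D_ev)/(AUC_iv/D_iv) = (2.67375/400)/(2.63/200) = 0.006684375/0.01315 = 0.5083

F = 0.508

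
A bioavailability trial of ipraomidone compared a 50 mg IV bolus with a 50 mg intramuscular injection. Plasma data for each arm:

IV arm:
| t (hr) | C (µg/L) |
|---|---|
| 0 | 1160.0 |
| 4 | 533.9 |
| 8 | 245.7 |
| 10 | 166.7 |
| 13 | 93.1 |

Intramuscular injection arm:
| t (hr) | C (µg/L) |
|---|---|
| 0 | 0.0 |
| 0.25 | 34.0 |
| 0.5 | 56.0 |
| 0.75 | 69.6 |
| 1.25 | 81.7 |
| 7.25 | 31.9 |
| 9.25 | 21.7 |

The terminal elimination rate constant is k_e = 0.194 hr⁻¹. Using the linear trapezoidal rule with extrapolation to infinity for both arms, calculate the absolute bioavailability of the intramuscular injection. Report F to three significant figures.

Trapezoidal AUC_0→13 (IV):
  [0→4]: (1160.0+533.9)/2 × 4 = 3387.8
  [4→8]: (533.9+245.7)/2 × 4 = 1559.2
  [8→10]: (245.7+166.7)/2 × 2 = 412.4
  [10→13]: (166.7+93.1)/2 × 3 = 389.7
  Sum = 5749.1 µg/L·hr
IV tail: 93.1/0.194 = 479.897; AUC_iv,0→∞ = 5749.1 + 479.897 = 6228.997 µg/L·hr
Trapezoidal AUC_0→9.25 (intramuscular injection):
  [0→0.25]: (0.0+34.0)/2 × 0.25 = 4.25
  [0.25→0.5]: (34.0+56.0)/2 × 0.25 = 11.25
  [0.5→0.75]: (56.0+69.6)/2 × 0.25 = 15.7
  [0.75→1.25]: (69.6+81.7)/2 × 0.5 = 37.825
  [1.25→7.25]: (81.7+31.9)/2 × 6 = 340.8
  [7.25→9.25]: (31.9+21.7)/2 × 2 = 53.6
  Sum = 463.425 µg/L·hr
intramuscular injection tail: 21.7/0.194 = 111.856; AUC_ev,0→∞ = 463.425 + 111.856 = 575.281 µg/L·hr
F = (AUC_ev/D_ev)/(AUC_iv/D_iv) = (575.281/50)/(6228.997/50) = 11.50562/124.57994 = 0.0924

F = 0.0924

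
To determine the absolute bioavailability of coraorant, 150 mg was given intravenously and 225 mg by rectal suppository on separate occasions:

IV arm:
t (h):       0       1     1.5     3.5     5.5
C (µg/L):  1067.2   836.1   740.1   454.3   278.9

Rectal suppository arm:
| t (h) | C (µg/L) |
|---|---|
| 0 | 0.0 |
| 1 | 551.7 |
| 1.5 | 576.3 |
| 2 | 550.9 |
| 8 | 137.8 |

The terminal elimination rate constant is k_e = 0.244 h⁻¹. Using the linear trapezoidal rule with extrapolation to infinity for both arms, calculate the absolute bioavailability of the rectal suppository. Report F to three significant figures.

F = 0.524

Trapezoidal AUC_0→5.5 (IV):
  [0→1]: (1067.2+836.1)/2 × 1 = 951.65
  [1→1.5]: (836.1+740.1)/2 × 0.5 = 394.05
  [1.5→3.5]: (740.1+454.3)/2 × 2 = 1194.4
  [3.5→5.5]: (454.3+278.9)/2 × 2 = 733.2
  Sum = 3273.3 µg/L·h
IV tail: 278.9/0.244 = 1143.033; AUC_iv,0→∞ = 3273.3 + 1143.033 = 4416.333 µg/L·h
Trapezoidal AUC_0→8 (rectal suppository):
  [0→1]: (0.0+551.7)/2 × 1 = 275.85
  [1→1.5]: (551.7+576.3)/2 × 0.5 = 282.0
  [1.5→2]: (576.3+550.9)/2 × 0.5 = 281.8
  [2→8]: (550.9+137.8)/2 × 6 = 2066.1
  Sum = 2905.75 µg/L·h
rectal suppository tail: 137.8/0.244 = 564.754; AUC_ev,0→∞ = 2905.75 + 564.754 = 3470.504 µg/L·h
F = (AUC_ev/D_ev)/(AUC_iv/D_iv) = (3470.504/225)/(4416.333/150) = 15.4245/29.44222 = 0.5239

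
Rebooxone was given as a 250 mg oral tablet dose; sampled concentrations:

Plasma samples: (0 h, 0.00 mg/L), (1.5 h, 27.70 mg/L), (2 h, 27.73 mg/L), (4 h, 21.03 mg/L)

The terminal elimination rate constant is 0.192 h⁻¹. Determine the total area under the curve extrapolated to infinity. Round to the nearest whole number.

AUC = 193 mg/L·h

Trapezoidal AUC_0→4:
  [0→1.5]: (0.00+27.70)/2 × 1.5 = 20.775
  [1.5→2]: (27.70+27.73)/2 × 0.5 = 13.8575
  [2→4]: (27.73+21.03)/2 × 2 = 48.76
  Sum = 83.3925 mg/L·h
Extrapolated tail: C_last / k_e = 21.03 / 0.192 = 109.531
AUC_0→∞ = 83.3925 + 109.531 = 192.9235 mg/L·h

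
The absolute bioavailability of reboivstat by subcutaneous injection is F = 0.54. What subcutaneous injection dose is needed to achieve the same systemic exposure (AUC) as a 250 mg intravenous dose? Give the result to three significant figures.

For equal systemic exposure: F × D_ev = D_iv
D_ev = D_iv / F = 250 / 0.54 = 462.963 mg

D_subcutaneous = 463 mg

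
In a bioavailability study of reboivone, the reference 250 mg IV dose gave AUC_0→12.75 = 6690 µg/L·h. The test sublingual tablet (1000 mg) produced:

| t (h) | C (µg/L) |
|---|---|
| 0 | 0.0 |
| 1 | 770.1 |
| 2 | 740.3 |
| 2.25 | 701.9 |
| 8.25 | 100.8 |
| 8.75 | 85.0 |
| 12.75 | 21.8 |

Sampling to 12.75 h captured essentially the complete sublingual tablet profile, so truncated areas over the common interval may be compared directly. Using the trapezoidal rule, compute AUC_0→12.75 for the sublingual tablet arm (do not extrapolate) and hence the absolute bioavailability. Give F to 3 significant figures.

F = 0.149

Trapezoidal AUC_0→12.75 (sublingual tablet):
  [0→1]: (0.0+770.1)/2 × 1 = 385.05
  [1→2]: (770.1+740.3)/2 × 1 = 755.2
  [2→2.25]: (740.3+701.9)/2 × 0.25 = 180.275
  [2.25→8.25]: (701.9+100.8)/2 × 6 = 2408.1
  [8.25→8.75]: (100.8+85.0)/2 × 0.5 = 46.45
  [8.75→12.75]: (85.0+21.8)/2 × 4 = 213.6
  Sum = 3988.675 µg/L·h
F = (AUC_ev/D_ev)/(AUC_iv/D_iv) = (3988.675/1000)/(6690/250) = 3.988675/26.76 = 0.1491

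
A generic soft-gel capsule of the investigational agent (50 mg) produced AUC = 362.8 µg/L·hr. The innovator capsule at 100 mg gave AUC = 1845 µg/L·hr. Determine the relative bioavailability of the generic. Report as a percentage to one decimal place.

F_rel = (AUC_test/D_test) / (AUC_ref/D_ref)
      = (362.8/50) / (1845/100)
      = 7.256 / 18.45 = 0.3933 = 39.33%

F_rel = 39.3%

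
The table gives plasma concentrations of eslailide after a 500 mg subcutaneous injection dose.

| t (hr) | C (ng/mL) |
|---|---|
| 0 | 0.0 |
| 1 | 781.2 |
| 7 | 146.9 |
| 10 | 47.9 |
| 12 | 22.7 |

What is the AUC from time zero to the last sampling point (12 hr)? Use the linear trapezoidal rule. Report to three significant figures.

AUC = 3540 ng/mL·hr

Trapezoidal AUC_0→12:
  [0→1]: (0.0+781.2)/2 × 1 = 390.6
  [1→7]: (781.2+146.9)/2 × 6 = 2784.3
  [7→10]: (146.9+47.9)/2 × 3 = 292.2
  [10→12]: (47.9+22.7)/2 × 2 = 70.6
  Sum = 3537.7 ng/mL·hr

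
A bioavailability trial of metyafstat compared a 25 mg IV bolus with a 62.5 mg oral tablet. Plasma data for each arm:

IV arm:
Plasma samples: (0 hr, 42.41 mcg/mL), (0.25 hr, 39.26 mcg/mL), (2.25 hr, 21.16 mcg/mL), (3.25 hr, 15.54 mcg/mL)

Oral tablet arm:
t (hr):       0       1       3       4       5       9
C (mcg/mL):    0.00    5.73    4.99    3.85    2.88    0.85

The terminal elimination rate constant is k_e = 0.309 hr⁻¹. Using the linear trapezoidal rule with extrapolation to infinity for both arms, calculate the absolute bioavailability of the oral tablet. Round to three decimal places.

Trapezoidal AUC_0→3.25 (IV):
  [0→0.25]: (42.41+39.26)/2 × 0.25 = 10.20875
  [0.25→2.25]: (39.26+21.16)/2 × 2 = 60.42
  [2.25→3.25]: (21.16+15.54)/2 × 1 = 18.35
  Sum = 88.97875 mcg/mL·hr
IV tail: 15.54/0.309 = 50.291; AUC_iv,0→∞ = 88.97875 + 50.291 = 139.26975 mcg/mL·hr
Trapezoidal AUC_0→9 (oral tablet):
  [0→1]: (0.00+5.73)/2 × 1 = 2.865
  [1→3]: (5.73+4.99)/2 × 2 = 10.72
  [3→4]: (4.99+3.85)/2 × 1 = 4.42
  [4→5]: (3.85+2.88)/2 × 1 = 3.365
  [5→9]: (2.88+0.85)/2 × 4 = 7.46
  Sum = 28.83 mcg/mL·hr
oral tablet tail: 0.85/0.309 = 2.751; AUC_ev,0→∞ = 28.83 + 2.751 = 31.581 mcg/mL·hr
F = (AUC_ev/D_ev)/(AUC_iv/D_iv) = (31.581/62.5)/(139.26975/25) = 0.505296/5.57079 = 0.0907

F = 0.091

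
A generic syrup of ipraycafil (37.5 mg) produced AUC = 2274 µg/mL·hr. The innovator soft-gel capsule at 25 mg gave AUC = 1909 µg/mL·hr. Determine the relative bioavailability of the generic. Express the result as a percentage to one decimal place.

F_rel = (AUC_test/D_test) / (AUC_ref/D_ref)
      = (2274/37.5) / (1909/25)
      = 60.64 / 76.36 = 0.7941 = 79.41%

F_rel = 79.4%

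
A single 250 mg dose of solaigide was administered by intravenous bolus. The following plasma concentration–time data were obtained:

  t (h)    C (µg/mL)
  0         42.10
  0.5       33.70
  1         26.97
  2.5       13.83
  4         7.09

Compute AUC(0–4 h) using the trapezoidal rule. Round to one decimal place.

AUC = 80.4 µg/mL·h

Trapezoidal AUC_0→4:
  [0→0.5]: (42.10+33.70)/2 × 0.5 = 18.95
  [0.5→1]: (33.70+26.97)/2 × 0.5 = 15.1675
  [1→2.5]: (26.97+13.83)/2 × 1.5 = 30.6
  [2.5→4]: (13.83+7.09)/2 × 1.5 = 15.69
  Sum = 80.4075 µg/mL·h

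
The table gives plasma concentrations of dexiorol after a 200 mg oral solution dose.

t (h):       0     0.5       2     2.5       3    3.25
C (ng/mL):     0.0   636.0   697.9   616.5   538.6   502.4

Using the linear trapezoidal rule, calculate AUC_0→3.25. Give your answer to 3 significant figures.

Trapezoidal AUC_0→3.25:
  [0→0.5]: (0.0+636.0)/2 × 0.5 = 159.0
  [0.5→2]: (636.0+697.9)/2 × 1.5 = 1000.425
  [2→2.5]: (697.9+616.5)/2 × 0.5 = 328.6
  [2.5→3]: (616.5+538.6)/2 × 0.5 = 288.775
  [3→3.25]: (538.6+502.4)/2 × 0.25 = 130.125
  Sum = 1906.925 ng/mL·h

AUC = 1910 ng/mL·h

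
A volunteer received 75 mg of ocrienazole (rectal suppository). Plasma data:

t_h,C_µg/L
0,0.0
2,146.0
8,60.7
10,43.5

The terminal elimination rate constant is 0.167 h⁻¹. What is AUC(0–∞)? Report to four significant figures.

AUC = 1131 µg/L·h

Trapezoidal AUC_0→10:
  [0→2]: (0.0+146.0)/2 × 2 = 146.0
  [2→8]: (146.0+60.7)/2 × 6 = 620.1
  [8→10]: (60.7+43.5)/2 × 2 = 104.2
  Sum = 870.3 µg/L·h
Extrapolated tail: C_last / k_e = 43.5 / 0.167 = 260.479
AUC_0→∞ = 870.3 + 260.479 = 1130.779 µg/L·h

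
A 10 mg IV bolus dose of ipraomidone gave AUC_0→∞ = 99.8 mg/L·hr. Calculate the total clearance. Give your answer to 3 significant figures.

CL = Dose_iv / AUC_0→∞
   = 10 / 99.8 = 0.1002 L/hr

CL = 0.100 L/hr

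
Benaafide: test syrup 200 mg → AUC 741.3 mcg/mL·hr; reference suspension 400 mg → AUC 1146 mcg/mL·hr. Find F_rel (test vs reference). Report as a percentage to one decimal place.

F_rel = (AUC_test/D_test) / (AUC_ref/D_ref)
      = (741.3/200) / (1146/400)
      = 3.7065 / 2.865 = 1.2937 = 129.37%

F_rel = 129.4%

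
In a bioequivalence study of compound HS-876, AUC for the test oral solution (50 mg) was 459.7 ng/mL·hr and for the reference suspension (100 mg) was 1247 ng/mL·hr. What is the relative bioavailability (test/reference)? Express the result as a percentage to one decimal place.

F_rel = (AUC_test/D_test) / (AUC_ref/D_ref)
      = (459.7/50) / (1247/100)
      = 9.194 / 12.47 = 0.7373 = 73.73%

F_rel = 73.7%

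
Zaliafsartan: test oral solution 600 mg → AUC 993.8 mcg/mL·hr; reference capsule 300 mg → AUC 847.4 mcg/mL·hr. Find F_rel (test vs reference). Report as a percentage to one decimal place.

F_rel = (AUC_test/D_test) / (AUC_ref/D_ref)
      = (993.8/600) / (847.4/300)
      = 1.65633 / 2.82467 = 0.5864 = 58.64%

F_rel = 58.6%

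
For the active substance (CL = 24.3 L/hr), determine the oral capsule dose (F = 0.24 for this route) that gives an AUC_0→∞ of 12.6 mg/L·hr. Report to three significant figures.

Dose = CL × AUC_0→∞ / F
     = 24.3 × 12.6 / 0.24 = 1275.75 mg

Dose = 1280 mg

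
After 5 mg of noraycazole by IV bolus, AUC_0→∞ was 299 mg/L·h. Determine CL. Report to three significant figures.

CL = 0.0167 L/h

CL = Dose_iv / AUC_0→∞
   = 5 / 299 = 0.0167224 L/h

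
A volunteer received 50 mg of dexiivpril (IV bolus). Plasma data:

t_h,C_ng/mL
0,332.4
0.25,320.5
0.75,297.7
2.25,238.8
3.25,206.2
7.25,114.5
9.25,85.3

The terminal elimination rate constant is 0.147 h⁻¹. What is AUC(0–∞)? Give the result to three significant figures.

AUC = 2280 ng/mL·h

Trapezoidal AUC_0→9.25:
  [0→0.25]: (332.4+320.5)/2 × 0.25 = 81.6125
  [0.25→0.75]: (320.5+297.7)/2 × 0.5 = 154.55
  [0.75→2.25]: (297.7+238.8)/2 × 1.5 = 402.375
  [2.25→3.25]: (238.8+206.2)/2 × 1 = 222.5
  [3.25→7.25]: (206.2+114.5)/2 × 4 = 641.4
  [7.25→9.25]: (114.5+85.3)/2 × 2 = 199.8
  Sum = 1702.2375 ng/mL·h
Extrapolated tail: C_last / k_e = 85.3 / 0.147 = 580.272
AUC_0→∞ = 1702.2375 + 580.272 = 2282.5095 ng/mL·h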